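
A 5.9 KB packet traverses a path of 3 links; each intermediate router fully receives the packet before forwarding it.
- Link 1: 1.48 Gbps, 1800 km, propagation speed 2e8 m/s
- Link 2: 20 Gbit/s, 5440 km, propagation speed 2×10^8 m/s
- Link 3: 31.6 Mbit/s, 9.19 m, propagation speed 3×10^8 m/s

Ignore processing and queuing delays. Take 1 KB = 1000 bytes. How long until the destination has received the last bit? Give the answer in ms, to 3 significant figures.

L = 47200 bits.
Transmission delays (L/R per hop): 0.0318919, 0.00236, 1.49367 ms; sum = 1.52792 ms.
Propagation delays (d/s per hop): 9, 27.2, 3.06333e-05 ms; sum = 36.2 ms.
End-to-end = 37.7 ms.

37.7 ms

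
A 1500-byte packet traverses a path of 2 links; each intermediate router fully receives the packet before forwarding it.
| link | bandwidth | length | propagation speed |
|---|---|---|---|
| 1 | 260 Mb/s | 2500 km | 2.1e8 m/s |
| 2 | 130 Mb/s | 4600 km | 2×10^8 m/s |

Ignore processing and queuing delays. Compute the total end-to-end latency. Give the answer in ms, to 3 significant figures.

35.0 ms

L = 1500 × 8 = 12000 bits.
Transmission delays (L/R per hop): 0.0461538, 0.0923077 ms; sum = 0.138462 ms.
Propagation delays (d/s per hop): 11.9048, 23 ms; sum = 34.9048 ms.
End-to-end = 35.0 ms.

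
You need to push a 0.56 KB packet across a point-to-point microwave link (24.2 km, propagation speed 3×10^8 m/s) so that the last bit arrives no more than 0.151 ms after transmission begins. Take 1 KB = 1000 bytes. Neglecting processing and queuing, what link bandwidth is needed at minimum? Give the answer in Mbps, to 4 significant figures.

63.70 Mbps

L = 4480 bits.
Propagation delay = 24200 / 300000000 = 0.0806667 ms.
Transmission budget = 0.151 − 0.0806667 = 0.0703333 ms.
R ≥ L / t_tx = 4480 bits / 7.03333e-05 s = 63.70 Mbps.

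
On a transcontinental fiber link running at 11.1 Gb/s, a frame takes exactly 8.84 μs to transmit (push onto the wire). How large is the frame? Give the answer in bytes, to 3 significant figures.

12300 bytes

L = R × t_tx = 11100000000 b/s × 8.84e-06 s = 98124 bits.
In bytes: 98124 / 8 = 12300 bytes.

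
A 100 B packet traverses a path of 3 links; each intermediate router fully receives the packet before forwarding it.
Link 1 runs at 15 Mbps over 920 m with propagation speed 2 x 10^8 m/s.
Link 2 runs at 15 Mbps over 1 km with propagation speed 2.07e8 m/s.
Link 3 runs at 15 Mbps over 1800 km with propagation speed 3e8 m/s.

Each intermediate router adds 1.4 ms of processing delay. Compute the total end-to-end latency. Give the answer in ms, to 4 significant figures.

8.969 ms

L = 100 × 8 = 800 bits.
Transmission delay per hop = L/R = 800/15000000 = 0.0533333 ms; 3 hops → 0.16 ms.
Propagation delays (d/s per hop): 0.0046, 0.00483092, 6 ms; sum = 6.00943 ms.
Processing at 2 router(s): 2 × 1.4 ms = 2.8 ms.
End-to-end = 8.969 ms.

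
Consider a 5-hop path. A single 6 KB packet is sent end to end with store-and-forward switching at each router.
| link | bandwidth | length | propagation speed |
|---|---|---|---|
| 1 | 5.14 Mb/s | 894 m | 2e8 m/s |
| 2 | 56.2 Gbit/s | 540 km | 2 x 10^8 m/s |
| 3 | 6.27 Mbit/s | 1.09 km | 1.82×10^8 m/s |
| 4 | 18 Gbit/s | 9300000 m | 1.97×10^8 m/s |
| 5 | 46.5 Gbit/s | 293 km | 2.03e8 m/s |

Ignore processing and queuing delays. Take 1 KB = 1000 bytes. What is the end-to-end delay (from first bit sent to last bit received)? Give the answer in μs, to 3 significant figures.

68400 μs

L = 48000 bits.
Transmission delays (L/R per hop): 9338.52, 0.854093, 7655.5, 2.66667, 1.03226 μs; sum = 16998.6 μs.
Propagation delays (d/s per hop): 4.47, 2700, 5.98901, 47208.1, 1443.35 μs; sum = 51361.9 μs.
End-to-end = 68400 μs.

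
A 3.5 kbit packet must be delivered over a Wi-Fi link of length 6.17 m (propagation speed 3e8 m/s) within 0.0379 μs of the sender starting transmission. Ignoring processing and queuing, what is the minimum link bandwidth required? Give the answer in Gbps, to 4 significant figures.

201.9 Gbps

Propagation delay = 6.17 / 300000000 = 0.0205667 μs.
Transmission budget = 0.0379 − 0.0205667 = 0.0173333 μs.
R ≥ L / t_tx = 3500 bits / 1.73333e-08 s = 201.9 Gbps.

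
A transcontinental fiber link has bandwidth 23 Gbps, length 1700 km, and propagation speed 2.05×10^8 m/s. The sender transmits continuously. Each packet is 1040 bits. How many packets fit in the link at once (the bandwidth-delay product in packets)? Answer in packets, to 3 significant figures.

183000 packets

Propagation delay = 1700000 / 2.05e+08 = 0.00829268 s.
BDP = R × t_prop = 23000000000 × 0.00829268 = 190732000 bits.
In packets of 1040 bits: 183000 packets.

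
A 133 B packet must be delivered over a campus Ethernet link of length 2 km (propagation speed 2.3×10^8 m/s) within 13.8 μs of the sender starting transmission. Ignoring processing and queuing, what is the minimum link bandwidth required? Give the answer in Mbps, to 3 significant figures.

208 Mbps

L = 1064 bits.
Propagation delay = 2000 / 2.3e+08 = 8.69565 μs.
Transmission budget = 13.8 − 8.69565 = 5.10435 μs.
R ≥ L / t_tx = 1064 bits / 5.10435e-06 s = 208 Mbps.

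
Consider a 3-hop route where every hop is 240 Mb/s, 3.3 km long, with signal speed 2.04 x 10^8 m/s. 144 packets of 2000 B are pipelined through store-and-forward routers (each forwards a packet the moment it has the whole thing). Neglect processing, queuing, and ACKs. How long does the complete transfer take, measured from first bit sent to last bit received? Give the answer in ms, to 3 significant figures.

Per-hop transmission t_tx = L/R = 16000/240000000 = 0.0666667 ms.
Per-hop propagation t_prop = 3300/204000000 = 0.0161765 ms.
Pipeline fill: first packet needs 3·t_tx to clear all hops; remaining 143 packets each add one t_tx.
Total = (3+144-1)·t_tx + 3·t_prop = 146·0.0666667 + 3·0.0161765 = 9.78 ms.

9.78 ms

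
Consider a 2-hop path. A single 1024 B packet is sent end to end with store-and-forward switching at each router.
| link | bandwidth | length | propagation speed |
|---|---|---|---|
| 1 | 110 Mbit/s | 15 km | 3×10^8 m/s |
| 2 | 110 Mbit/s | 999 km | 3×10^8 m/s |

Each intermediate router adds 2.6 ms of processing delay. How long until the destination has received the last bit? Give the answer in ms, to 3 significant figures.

L = 1024 × 8 = 8192 bits.
Transmission delay per hop = L/R = 8192/110000000 = 0.0744727 ms; 2 hops → 0.148945 ms.
Propagation delays (d/s per hop): 0.05, 3.33 ms; sum = 3.38 ms.
Processing at 1 router(s): 1 × 2.6 ms = 2.6 ms.
End-to-end = 6.13 ms.

6.13 ms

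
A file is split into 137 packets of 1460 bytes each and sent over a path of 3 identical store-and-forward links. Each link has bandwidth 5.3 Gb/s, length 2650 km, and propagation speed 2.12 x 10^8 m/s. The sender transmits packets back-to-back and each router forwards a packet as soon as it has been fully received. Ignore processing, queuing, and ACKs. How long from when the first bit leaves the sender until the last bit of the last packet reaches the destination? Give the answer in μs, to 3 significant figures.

Per-hop transmission t_tx = L/R = 11680/5300000000 = 2.20377 μs.
Per-hop propagation t_prop = 2650000/212000000 = 12500 μs.
Pipeline fill: first packet needs 3·t_tx to clear all hops; remaining 136 packets each add one t_tx.
Total = (3+137-1)·t_tx + 3·t_prop = 139·2.20377 + 3·12500 = 37800 μs.

37800 μs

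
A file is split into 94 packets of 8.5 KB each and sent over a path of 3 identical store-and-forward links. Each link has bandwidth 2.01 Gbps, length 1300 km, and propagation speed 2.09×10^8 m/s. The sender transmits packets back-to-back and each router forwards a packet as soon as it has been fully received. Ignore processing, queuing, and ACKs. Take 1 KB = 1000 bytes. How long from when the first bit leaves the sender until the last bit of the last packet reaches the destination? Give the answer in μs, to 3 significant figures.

21900 μs

Per-hop transmission t_tx = L/R = 68000/2.01e+09 = 33.8308 μs.
Per-hop propagation t_prop = 1300000/209000000 = 6220.1 μs.
Pipeline fill: first packet needs 3·t_tx to clear all hops; remaining 93 packets each add one t_tx.
Total = (3+94-1)·t_tx + 3·t_prop = 96·33.8308 + 3·6220.1 = 21900 μs.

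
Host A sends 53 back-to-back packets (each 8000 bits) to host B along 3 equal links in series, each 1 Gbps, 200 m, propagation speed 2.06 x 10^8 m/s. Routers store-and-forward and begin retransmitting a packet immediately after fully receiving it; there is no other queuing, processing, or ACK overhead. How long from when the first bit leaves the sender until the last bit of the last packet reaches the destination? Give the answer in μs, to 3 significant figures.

443 μs

Per-hop transmission t_tx = L/R = 8000/1000000000 = 8 μs.
Per-hop propagation t_prop = 200/206000000 = 0.970874 μs.
Pipeline fill: first packet needs 3·t_tx to clear all hops; remaining 52 packets each add one t_tx.
Total = (3+53-1)·t_tx + 3·t_prop = 55·8 + 3·0.970874 = 443 μs.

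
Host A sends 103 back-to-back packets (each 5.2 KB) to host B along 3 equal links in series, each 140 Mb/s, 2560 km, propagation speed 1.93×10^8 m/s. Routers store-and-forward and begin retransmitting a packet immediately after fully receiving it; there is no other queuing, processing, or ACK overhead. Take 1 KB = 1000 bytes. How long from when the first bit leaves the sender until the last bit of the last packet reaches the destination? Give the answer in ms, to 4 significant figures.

Per-hop transmission t_tx = L/R = 41600/140000000 = 0.297143 ms.
Per-hop propagation t_prop = 2560000/193000000 = 13.2642 ms.
Pipeline fill: first packet needs 3·t_tx to clear all hops; remaining 102 packets each add one t_tx.
Total = (3+103-1)·t_tx + 3·t_prop = 105·0.297143 + 3·13.2642 = 70.99 ms.

70.99 ms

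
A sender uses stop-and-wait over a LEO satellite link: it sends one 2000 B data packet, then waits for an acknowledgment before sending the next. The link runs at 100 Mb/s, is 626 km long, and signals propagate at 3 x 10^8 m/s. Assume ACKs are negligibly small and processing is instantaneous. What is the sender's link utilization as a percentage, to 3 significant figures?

3.69 %

t_tx = L/R = 16000/100000000 = 0.00016 s.
t_prop = 626000/300000000 = 0.00208667 s; RTT = 0.00417333 s.
Cycle = t_tx + RTT = 0.00433333 s.
Utilization = t_tx / cycle = 0.00016/0.00433333 = 3.69 %.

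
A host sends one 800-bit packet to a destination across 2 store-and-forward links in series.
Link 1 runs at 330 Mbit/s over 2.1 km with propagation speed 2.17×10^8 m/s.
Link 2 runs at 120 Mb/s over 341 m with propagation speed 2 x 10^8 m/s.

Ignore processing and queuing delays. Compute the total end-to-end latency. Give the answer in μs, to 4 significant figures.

20.47 μs

Transmission delays (L/R per hop): 2.42424, 6.66667 μs; sum = 9.09091 μs.
Propagation delays (d/s per hop): 9.67742, 1.705 μs; sum = 11.3824 μs.
End-to-end = 20.47 μs.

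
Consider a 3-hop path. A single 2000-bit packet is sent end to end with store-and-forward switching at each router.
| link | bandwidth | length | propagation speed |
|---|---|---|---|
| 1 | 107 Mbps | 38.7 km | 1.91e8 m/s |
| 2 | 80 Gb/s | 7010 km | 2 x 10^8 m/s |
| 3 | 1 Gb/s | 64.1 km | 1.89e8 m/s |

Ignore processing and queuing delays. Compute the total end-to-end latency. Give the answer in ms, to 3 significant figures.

Transmission delays (L/R per hop): 0.0186916, 2.5e-05, 0.002 ms; sum = 0.0207166 ms.
Propagation delays (d/s per hop): 0.202618, 35.05, 0.339153 ms; sum = 35.5918 ms.
End-to-end = 35.6 ms.

35.6 ms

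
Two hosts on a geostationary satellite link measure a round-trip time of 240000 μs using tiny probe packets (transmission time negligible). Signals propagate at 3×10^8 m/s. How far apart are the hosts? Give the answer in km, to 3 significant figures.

One-way propagation = RTT/2 = 120000 μs.
d = s × t = 300000000 × 0.12 = 36000 km.

36000 km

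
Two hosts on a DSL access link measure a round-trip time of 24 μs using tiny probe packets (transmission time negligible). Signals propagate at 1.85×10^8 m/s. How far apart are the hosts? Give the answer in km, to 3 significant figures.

2.22 km

One-way propagation = RTT/2 = 12 μs.
d = s × t = 185000000 × 1.2e-05 = 2.22 km.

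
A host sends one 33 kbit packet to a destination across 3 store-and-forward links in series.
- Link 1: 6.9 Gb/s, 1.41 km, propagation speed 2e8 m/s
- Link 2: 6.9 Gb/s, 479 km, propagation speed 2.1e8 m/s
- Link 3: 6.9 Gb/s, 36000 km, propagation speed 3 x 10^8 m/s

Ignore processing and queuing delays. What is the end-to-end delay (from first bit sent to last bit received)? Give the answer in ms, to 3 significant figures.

122 ms

L = 33000 bits.
Transmission delay per hop = L/R = 33000/6900000000 = 0.00478261 ms; 3 hops → 0.0143478 ms.
Propagation delays (d/s per hop): 0.00705, 2.28095, 120 ms; sum = 122.288 ms.
End-to-end = 122 ms.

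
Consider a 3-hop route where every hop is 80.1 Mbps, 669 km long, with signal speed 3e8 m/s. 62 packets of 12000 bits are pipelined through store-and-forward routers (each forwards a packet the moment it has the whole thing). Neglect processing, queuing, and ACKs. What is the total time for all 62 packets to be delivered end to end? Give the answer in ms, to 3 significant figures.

16.3 ms

Per-hop transmission t_tx = L/R = 12000/80100000 = 0.149813 ms.
Per-hop propagation t_prop = 669000/300000000 = 2.23 ms.
Pipeline fill: first packet needs 3·t_tx to clear all hops; remaining 61 packets each add one t_tx.
Total = (3+62-1)·t_tx + 3·t_prop = 64·0.149813 + 3·2.23 = 16.3 ms.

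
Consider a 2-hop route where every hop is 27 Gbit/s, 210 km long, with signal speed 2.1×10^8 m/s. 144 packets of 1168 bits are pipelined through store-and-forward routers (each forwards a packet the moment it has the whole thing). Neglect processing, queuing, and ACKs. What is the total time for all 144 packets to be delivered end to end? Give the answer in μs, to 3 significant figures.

2010 μs

Per-hop transmission t_tx = L/R = 1168/27000000000 = 0.0432593 μs.
Per-hop propagation t_prop = 210000/210000000 = 1000 μs.
Pipeline fill: first packet needs 2·t_tx to clear all hops; remaining 143 packets each add one t_tx.
Total = (2+144-1)·t_tx + 2·t_prop = 145·0.0432593 + 2·1000 = 2010 μs.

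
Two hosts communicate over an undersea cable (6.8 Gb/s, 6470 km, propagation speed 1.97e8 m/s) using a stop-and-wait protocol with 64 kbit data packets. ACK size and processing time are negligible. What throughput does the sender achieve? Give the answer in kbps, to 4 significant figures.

974.2 kbps

t_tx = L/R = 64000/6800000000 = 9.41176e-06 s.
t_prop = 6470000/197000000 = 0.0328426 s; RTT = 0.0656853 s.
Cycle = t_tx + RTT = 0.0656947 s.
Throughput = L / cycle = 64000 / 0.0656947 = 974.2 kbps.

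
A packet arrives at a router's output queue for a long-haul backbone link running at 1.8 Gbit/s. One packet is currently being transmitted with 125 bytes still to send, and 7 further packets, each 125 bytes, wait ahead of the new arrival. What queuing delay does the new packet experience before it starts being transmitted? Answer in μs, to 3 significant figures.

Each queued packet: L/R = 1000/1800000000 = 0.555556 μs.
7 queued → 3.88889 μs.
Plus remaining 1000 bits of current packet: 0.555556 μs.
Queuing delay = 4.44 μs.

4.44 μs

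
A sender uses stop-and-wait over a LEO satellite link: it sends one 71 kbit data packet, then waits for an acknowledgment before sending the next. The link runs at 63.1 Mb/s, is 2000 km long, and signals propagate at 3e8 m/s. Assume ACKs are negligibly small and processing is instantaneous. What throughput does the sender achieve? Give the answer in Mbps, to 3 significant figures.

4.91 Mbps

t_tx = L/R = 71000/63100000 = 0.0011252 s.
t_prop = 2000000/300000000 = 0.00666667 s; RTT = 0.0133333 s.
Cycle = t_tx + RTT = 0.0144585 s.
Throughput = L / cycle = 71000 / 0.0144585 = 4.91 Mbps.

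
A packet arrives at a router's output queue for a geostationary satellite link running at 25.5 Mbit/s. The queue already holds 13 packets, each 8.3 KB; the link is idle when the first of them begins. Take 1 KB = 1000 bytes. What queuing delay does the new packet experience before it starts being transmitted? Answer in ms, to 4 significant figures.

Each queued packet: L/R = 66400/25500000 = 2.60392 ms.
13 queued → 33.851 ms.
Queuing delay = 33.85 ms.

33.85 ms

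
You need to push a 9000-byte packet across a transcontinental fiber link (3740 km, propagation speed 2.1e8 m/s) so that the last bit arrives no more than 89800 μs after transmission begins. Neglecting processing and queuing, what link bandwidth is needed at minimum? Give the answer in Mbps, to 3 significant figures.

1.00 Mbps

L = 72000 bits.
Propagation delay = 3740000 / 210000000 = 17809.5 μs.
Transmission budget = 89800 − 17809.5 = 71990.5 μs.
R ≥ L / t_tx = 72000 bits / 0.0719905 s = 1.00 Mbps.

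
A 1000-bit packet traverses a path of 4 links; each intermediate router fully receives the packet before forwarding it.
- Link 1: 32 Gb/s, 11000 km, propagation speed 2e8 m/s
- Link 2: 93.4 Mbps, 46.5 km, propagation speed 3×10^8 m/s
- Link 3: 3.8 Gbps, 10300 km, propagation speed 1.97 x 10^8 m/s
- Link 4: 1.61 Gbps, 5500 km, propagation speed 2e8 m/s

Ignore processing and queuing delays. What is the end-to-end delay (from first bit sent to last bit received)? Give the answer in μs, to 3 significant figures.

Transmission delays (L/R per hop): 0.03125, 10.7066, 0.263158, 0.621118 μs; sum = 11.6222 μs.
Propagation delays (d/s per hop): 55000, 155, 52284.3, 27500 μs; sum = 134939 μs.
End-to-end = 135000 μs.

135000 μs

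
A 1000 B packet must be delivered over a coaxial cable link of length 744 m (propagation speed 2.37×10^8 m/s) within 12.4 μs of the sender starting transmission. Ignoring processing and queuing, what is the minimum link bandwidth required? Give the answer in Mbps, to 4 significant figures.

863.9 Mbps

L = 8000 bits.
Propagation delay = 744 / 237000000 = 3.13924 μs.
Transmission budget = 12.4 − 3.13924 = 9.26076 μs.
R ≥ L / t_tx = 8000 bits / 9.26076e-06 s = 863.9 Mbps.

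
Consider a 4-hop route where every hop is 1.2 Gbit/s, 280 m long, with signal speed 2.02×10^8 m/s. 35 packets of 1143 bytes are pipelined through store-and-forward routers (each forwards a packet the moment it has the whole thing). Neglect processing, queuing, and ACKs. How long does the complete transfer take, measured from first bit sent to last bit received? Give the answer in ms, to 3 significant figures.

Per-hop transmission t_tx = L/R = 9144/1200000000 = 0.00762 ms.
Per-hop propagation t_prop = 280/202000000 = 0.00138614 ms.
Pipeline fill: first packet needs 4·t_tx to clear all hops; remaining 34 packets each add one t_tx.
Total = (4+35-1)·t_tx + 4·t_prop = 38·0.00762 + 4·0.00138614 = 0.295 ms.

0.295 ms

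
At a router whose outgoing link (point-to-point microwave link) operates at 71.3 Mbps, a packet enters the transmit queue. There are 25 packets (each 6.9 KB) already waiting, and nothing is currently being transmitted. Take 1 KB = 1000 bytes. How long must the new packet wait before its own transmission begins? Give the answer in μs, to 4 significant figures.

Each queued packet: L/R = 55200/71300000 = 774.194 μs.
25 queued → 19354.8 μs.
Queuing delay = 19350 μs.

19350 μs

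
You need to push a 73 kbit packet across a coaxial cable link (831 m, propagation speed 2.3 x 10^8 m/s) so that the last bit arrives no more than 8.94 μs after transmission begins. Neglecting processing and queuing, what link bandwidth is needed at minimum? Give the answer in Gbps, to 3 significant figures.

Propagation delay = 831 / 2.3e+08 = 3.61304 μs.
Transmission budget = 8.94 − 3.61304 = 5.32696 μs.
R ≥ L / t_tx = 73000 bits / 5.32696e-06 s = 13.7 Gbps.

13.7 Gbps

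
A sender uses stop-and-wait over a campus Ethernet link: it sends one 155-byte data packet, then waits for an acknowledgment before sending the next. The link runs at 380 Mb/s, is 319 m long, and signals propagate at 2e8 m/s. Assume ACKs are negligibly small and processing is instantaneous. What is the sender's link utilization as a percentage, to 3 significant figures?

50.6 %

t_tx = L/R = 1240/380000000 = 3.26316e-06 s.
t_prop = 319/200000000 = 1.595e-06 s; RTT = 3.19e-06 s.
Cycle = t_tx + RTT = 6.45316e-06 s.
Utilization = t_tx / cycle = 3.26316e-06/6.45316e-06 = 50.6 %.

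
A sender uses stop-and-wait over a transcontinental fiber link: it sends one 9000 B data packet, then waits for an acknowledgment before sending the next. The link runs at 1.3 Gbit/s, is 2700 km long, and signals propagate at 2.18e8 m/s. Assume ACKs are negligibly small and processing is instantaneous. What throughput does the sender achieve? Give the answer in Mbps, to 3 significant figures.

2.90 Mbps

t_tx = L/R = 72000/1300000000 = 5.53846e-05 s.
t_prop = 2700000/2.18e+08 = 0.0123853 s; RTT = 0.0247706 s.
Cycle = t_tx + RTT = 0.024826 s.
Throughput = L / cycle = 72000 / 0.024826 = 2.90 Mbps.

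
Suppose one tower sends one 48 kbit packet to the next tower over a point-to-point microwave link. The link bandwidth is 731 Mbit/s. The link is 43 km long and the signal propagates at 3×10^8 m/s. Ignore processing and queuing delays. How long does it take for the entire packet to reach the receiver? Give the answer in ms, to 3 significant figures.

0.209 ms

L = 48000 bits.
Transmission delay = L/R = 48000 / 731000000 = 0.0656635 ms.
Propagation delay = d/s = 43000 m / 300000000 m/s = 0.143333 ms.
Total = 0.209 ms.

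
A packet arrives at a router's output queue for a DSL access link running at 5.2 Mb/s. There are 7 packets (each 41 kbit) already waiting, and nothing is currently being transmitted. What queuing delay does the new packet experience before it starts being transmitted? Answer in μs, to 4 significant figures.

Each queued packet: L/R = 41000/5200000 = 7884.62 μs.
7 queued → 55192.3 μs.
Queuing delay = 55190 μs.

55190 μs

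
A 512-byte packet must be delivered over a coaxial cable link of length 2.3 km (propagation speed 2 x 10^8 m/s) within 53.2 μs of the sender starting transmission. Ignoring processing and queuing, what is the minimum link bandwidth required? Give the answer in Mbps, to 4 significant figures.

L = 4096 bits.
Propagation delay = 2300 / 200000000 = 11.5 μs.
Transmission budget = 53.2 − 11.5 = 41.7 μs.
R ≥ L / t_tx = 4096 bits / 4.17e-05 s = 98.23 Mbps.

98.23 Mbps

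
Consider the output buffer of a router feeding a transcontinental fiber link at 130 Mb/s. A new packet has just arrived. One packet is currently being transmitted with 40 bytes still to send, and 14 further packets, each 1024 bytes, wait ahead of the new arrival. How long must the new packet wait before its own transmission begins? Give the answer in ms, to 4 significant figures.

Each queued packet: L/R = 8192/130000000 = 0.0630154 ms.
14 queued → 0.882215 ms.
Plus remaining 320 bits of current packet: 0.00246154 ms.
Queuing delay = 0.8847 ms.

0.8847 ms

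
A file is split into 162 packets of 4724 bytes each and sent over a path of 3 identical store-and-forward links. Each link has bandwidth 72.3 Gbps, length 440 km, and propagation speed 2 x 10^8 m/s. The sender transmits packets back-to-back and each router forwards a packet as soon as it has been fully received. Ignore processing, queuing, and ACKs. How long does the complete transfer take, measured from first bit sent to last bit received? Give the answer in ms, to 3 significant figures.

Per-hop transmission t_tx = L/R = 37792/72300000000 = 0.000522711 ms.
Per-hop propagation t_prop = 440000/200000000 = 2.2 ms.
Pipeline fill: first packet needs 3·t_tx to clear all hops; remaining 161 packets each add one t_tx.
Total = (3+162-1)·t_tx + 3·t_prop = 164·0.000522711 + 3·2.2 = 6.69 ms.

6.69 ms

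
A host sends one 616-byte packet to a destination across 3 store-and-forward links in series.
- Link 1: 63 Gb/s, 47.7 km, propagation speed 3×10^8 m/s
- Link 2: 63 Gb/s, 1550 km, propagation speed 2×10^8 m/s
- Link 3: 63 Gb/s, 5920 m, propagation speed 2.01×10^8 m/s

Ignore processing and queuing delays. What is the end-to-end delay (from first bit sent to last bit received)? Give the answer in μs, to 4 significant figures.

L = 616 × 8 = 4928 bits.
Transmission delay per hop = L/R = 4928/63000000000 = 0.0782222 μs; 3 hops → 0.234667 μs.
Propagation delays (d/s per hop): 159, 7750, 29.4527 μs; sum = 7938.45 μs.
End-to-end = 7939 μs.

7939 μs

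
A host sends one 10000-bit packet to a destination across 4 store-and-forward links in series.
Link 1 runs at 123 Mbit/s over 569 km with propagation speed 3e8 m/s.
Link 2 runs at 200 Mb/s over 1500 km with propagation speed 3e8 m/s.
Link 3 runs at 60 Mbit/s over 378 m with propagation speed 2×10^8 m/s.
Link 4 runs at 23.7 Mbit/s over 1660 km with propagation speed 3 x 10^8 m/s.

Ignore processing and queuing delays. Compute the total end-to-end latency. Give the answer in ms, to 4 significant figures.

Transmission delays (L/R per hop): 0.0813008, 0.05, 0.166667, 0.421941 ms; sum = 0.719908 ms.
Propagation delays (d/s per hop): 1.89667, 5, 0.00189, 5.53333 ms; sum = 12.4319 ms.
End-to-end = 13.15 ms.

13.15 ms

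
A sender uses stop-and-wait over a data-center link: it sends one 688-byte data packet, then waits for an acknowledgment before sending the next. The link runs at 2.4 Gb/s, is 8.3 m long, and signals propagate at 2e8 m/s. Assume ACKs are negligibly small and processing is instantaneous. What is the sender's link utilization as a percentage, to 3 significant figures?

96.5 %

t_tx = L/R = 5504/2400000000 = 2.29333e-06 s.
t_prop = 8.3/200000000 = 4.15e-08 s; RTT = 8.3e-08 s.
Cycle = t_tx + RTT = 2.37633e-06 s.
Utilization = t_tx / cycle = 2.29333e-06/2.37633e-06 = 96.5 %.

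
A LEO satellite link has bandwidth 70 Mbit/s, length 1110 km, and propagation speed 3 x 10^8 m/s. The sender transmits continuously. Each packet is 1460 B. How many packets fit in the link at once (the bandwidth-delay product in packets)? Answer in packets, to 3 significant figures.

22.2 packets

Propagation delay = 1110000 / 300000000 = 0.0037 s.
BDP = R × t_prop = 70000000 × 0.0037 = 259000 bits.
In packets of 11680 bits: 22.2 packets.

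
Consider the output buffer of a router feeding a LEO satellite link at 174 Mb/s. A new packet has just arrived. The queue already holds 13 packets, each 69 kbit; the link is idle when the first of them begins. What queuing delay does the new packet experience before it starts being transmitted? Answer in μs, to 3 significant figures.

5160 μs

Each queued packet: L/R = 69000/174000000 = 396.552 μs.
13 queued → 5155.17 μs.
Queuing delay = 5160 μs.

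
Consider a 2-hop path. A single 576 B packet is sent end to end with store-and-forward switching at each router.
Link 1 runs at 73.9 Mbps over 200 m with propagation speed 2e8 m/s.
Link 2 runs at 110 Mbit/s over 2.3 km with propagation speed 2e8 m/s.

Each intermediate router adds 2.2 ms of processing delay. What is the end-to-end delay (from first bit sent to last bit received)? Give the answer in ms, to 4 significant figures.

2.317 ms

L = 576 × 8 = 4608 bits.
Transmission delays (L/R per hop): 0.0623545, 0.0418909 ms; sum = 0.104245 ms.
Propagation delays (d/s per hop): 0.001, 0.0115 ms; sum = 0.0125 ms.
Processing at 1 router(s): 1 × 2.2 ms = 2.2 ms.
End-to-end = 2.317 ms.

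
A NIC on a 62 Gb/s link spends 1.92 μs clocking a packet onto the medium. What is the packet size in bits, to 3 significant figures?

L = R × t_tx = 62000000000 b/s × 1.92e-06 s = 119040 bits.

119000 bits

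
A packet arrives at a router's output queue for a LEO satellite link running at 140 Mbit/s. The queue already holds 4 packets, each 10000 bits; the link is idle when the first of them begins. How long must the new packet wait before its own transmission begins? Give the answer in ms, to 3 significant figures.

0.286 ms

Each queued packet: L/R = 10000/140000000 = 0.0714286 ms.
4 queued → 0.285714 ms.
Queuing delay = 0.286 ms.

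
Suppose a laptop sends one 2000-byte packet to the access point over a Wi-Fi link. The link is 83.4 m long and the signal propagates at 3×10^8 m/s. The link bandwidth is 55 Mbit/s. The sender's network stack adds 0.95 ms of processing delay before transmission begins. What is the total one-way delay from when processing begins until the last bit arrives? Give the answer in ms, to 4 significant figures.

L = 2000 × 8 = 16000 bits.
Transmission delay = L/R = 16000 / 55000000 = 0.290909 ms.
Propagation delay = d/s = 83.4 m / 300000000 m/s = 0.000278 ms.
Plus processing delay 0.95 ms = 0.95 ms.
Total = 1.241 ms.

1.241 ms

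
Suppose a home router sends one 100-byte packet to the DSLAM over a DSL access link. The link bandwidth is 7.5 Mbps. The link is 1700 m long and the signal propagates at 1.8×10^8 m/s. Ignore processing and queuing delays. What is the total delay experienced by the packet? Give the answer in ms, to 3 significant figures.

0.116 ms

L = 100 × 8 = 800 bits.
Transmission delay = L/R = 800 / 7500000 = 0.106667 ms.
Propagation delay = d/s = 1700 m / 180000000 m/s = 0.00944444 ms.
Total = 0.116 ms.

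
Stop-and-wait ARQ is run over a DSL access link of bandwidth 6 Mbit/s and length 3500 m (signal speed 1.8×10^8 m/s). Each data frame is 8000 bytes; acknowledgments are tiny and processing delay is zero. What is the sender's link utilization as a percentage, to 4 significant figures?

99.64 %

t_tx = L/R = 64000/6000000 = 0.0106667 s.
t_prop = 3500/180000000 = 1.94444e-05 s; RTT = 3.88889e-05 s.
Cycle = t_tx + RTT = 0.0107056 s.
Utilization = t_tx / cycle = 0.0106667/0.0107056 = 99.64 %.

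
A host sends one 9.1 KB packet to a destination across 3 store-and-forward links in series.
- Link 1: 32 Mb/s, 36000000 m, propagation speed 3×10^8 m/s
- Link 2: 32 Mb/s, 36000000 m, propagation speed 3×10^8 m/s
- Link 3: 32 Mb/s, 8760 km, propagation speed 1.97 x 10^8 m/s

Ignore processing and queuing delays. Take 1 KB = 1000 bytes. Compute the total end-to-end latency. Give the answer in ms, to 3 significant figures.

L = 72800 bits.
Transmission delay per hop = L/R = 72800/32000000 = 2.275 ms; 3 hops → 6.825 ms.
Propagation delays (d/s per hop): 120, 120, 44.467 ms; sum = 284.467 ms.
End-to-end = 291 ms.

291 ms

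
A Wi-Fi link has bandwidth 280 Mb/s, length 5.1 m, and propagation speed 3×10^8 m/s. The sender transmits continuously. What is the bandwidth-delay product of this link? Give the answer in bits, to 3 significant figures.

Propagation delay = 5.1 / 300000000 = 1.7e-08 s.
BDP = R × t_prop = 280000000 × 1.7e-08 = 4.76 bits.

4.76 bits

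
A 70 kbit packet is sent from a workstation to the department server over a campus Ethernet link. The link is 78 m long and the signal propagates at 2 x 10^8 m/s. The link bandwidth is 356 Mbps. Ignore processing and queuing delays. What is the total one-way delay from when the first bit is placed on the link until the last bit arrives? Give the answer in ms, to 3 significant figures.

L = 70000 bits.
Transmission delay = L/R = 70000 / 356000000 = 0.196629 ms.
Propagation delay = d/s = 78 m / 200000000 m/s = 0.00039 ms.
Total = 0.197 ms.

0.197 ms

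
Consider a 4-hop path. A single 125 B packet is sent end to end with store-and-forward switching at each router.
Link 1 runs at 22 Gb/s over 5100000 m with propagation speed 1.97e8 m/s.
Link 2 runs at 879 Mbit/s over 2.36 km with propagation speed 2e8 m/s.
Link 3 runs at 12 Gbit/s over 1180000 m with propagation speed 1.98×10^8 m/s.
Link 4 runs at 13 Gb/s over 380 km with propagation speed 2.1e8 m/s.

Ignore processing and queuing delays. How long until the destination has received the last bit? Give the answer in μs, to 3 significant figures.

L = 125 × 8 = 1000 bits.
Transmission delays (L/R per hop): 0.0454545, 1.13766, 0.0833333, 0.0769231 μs; sum = 1.34337 μs.
Propagation delays (d/s per hop): 25888.3, 11.8, 5959.6, 1809.52 μs; sum = 33669.2 μs.
End-to-end = 33700 μs.

33700 μs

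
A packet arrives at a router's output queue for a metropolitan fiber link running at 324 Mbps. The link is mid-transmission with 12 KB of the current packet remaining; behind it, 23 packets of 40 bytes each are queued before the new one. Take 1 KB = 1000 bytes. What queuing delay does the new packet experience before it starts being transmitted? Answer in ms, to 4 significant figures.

Each queued packet: L/R = 320/324000000 = 0.000987654 ms.
23 queued → 0.022716 ms.
Plus remaining 96000 bits of current packet: 0.296296 ms.
Queuing delay = 0.3190 ms.

0.3190 ms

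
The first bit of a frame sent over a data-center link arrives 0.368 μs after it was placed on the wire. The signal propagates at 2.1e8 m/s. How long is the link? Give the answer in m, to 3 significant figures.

77.3 m

d = s × t_prop = 210000000 × 3.68e-07 = 77.3 m.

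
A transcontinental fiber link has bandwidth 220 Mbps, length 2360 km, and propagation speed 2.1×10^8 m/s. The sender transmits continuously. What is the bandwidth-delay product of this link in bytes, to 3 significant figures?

309000 bytes

Propagation delay = 2360000 / 210000000 = 0.0112381 s.
BDP = R × t_prop = 220000000 × 0.0112381 = 2472380 bits.
In bytes: 2472380/8 = 309000 bytes.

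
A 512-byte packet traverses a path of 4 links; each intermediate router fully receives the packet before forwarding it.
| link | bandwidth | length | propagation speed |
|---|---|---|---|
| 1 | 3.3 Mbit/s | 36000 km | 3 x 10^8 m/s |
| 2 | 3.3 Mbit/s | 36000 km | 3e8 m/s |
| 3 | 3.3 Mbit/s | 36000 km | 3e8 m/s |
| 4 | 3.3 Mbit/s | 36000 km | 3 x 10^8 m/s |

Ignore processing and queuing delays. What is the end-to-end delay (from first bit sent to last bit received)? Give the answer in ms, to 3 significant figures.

485 ms

L = 512 × 8 = 4096 bits.
Transmission delay per hop = L/R = 4096/3300000 = 1.24121 ms; 4 hops → 4.96485 ms.
Propagation delays (d/s per hop): 120, 120, 120, 120 ms; sum = 480 ms.
End-to-end = 485 ms.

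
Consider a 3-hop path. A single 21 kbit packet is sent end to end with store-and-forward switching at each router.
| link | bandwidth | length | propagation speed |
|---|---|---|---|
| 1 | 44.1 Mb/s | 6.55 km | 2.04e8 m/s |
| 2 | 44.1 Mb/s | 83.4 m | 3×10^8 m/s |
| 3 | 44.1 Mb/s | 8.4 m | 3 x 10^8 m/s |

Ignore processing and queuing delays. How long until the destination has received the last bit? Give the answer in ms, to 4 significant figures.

L = 21000 bits.
Transmission delay per hop = L/R = 21000/44100000 = 0.47619 ms; 3 hops → 1.42857 ms.
Propagation delays (d/s per hop): 0.0321078, 0.000278, 2.8e-05 ms; sum = 0.0324138 ms.
End-to-end = 1.461 ms.

1.461 ms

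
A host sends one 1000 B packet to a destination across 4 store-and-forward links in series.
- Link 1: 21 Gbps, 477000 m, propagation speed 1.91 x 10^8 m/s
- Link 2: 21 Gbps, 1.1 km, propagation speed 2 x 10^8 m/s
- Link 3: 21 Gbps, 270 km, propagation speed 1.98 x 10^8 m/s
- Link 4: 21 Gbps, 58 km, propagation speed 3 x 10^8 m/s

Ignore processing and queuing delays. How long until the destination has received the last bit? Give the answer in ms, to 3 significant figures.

L = 1000 × 8 = 8000 bits.
Transmission delay per hop = L/R = 8000/21000000000 = 0.000380952 ms; 4 hops → 0.00152381 ms.
Propagation delays (d/s per hop): 2.49738, 0.0055, 1.36364, 0.193333 ms; sum = 4.05985 ms.
End-to-end = 4.06 ms.

4.06 ms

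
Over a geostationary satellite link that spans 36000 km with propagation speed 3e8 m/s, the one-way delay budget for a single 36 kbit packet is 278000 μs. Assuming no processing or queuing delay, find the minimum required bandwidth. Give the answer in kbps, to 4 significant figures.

Propagation delay = 36000000 / 300000000 = 120000 μs.
Transmission budget = 278000 − 120000 = 158000 μs.
R ≥ L / t_tx = 36000 bits / 0.158 s = 227.8 kbps.

227.8 kbps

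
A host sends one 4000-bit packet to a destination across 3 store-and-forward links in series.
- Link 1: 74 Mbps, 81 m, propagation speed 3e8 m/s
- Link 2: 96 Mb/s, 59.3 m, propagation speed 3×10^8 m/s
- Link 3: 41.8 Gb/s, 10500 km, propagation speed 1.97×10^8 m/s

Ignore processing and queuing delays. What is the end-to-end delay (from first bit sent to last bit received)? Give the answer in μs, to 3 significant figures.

53400 μs

Transmission delays (L/R per hop): 54.0541, 41.6667, 0.0956938 μs; sum = 95.8164 μs.
Propagation delays (d/s per hop): 0.27, 0.197667, 53299.5 μs; sum = 53300 μs.
End-to-end = 53400 μs.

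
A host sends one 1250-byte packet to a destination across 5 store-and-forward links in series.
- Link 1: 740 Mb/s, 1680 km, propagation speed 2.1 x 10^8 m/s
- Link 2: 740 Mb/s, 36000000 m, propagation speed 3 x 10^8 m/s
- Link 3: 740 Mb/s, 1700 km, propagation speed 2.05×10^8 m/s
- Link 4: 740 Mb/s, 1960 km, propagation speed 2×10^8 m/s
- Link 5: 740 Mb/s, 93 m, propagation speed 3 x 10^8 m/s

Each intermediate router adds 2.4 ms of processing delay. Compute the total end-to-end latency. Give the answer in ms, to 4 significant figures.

155.8 ms

L = 1250 × 8 = 10000 bits.
Transmission delay per hop = L/R = 10000/740000000 = 0.0135135 ms; 5 hops → 0.0675676 ms.
Propagation delays (d/s per hop): 8, 120, 8.29268, 9.8, 0.00031 ms; sum = 146.093 ms.
Processing at 4 router(s): 4 × 2.4 ms = 9.6 ms.
End-to-end = 155.8 ms.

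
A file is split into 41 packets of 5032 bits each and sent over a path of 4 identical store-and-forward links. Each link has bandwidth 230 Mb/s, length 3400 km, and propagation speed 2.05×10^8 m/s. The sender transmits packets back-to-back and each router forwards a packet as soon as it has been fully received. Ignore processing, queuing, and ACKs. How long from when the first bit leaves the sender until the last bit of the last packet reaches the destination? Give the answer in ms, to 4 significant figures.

Per-hop transmission t_tx = L/R = 5032/230000000 = 0.0218783 ms.
Per-hop propagation t_prop = 3400000/2.05e+08 = 16.5854 ms.
Pipeline fill: first packet needs 4·t_tx to clear all hops; remaining 40 packets each add one t_tx.
Total = (4+41-1)·t_tx + 4·t_prop = 44·0.0218783 + 4·16.5854 = 67.30 ms.

67.30 ms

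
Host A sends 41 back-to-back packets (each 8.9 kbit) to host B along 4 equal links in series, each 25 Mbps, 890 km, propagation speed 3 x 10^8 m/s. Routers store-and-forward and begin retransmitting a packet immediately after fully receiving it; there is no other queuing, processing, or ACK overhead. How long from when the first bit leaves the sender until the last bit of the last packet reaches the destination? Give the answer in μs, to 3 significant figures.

27500 μs

Per-hop transmission t_tx = L/R = 8900/25000000 = 356 μs.
Per-hop propagation t_prop = 890000/300000000 = 2966.67 μs.
Pipeline fill: first packet needs 4·t_tx to clear all hops; remaining 40 packets each add one t_tx.
Total = (4+41-1)·t_tx + 4·t_prop = 44·356 + 4·2966.67 = 27500 μs.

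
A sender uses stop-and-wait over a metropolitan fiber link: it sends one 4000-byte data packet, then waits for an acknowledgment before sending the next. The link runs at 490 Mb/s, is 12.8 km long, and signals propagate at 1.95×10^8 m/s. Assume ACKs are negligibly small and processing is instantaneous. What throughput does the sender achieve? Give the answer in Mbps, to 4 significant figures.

162.8 Mbps

t_tx = L/R = 32000/490000000 = 6.53061e-05 s.
t_prop = 12800/195000000 = 6.5641e-05 s; RTT = 0.000131282 s.
Cycle = t_tx + RTT = 0.000196588 s.
Throughput = L / cycle = 32000 / 0.000196588 = 162.8 Mbps.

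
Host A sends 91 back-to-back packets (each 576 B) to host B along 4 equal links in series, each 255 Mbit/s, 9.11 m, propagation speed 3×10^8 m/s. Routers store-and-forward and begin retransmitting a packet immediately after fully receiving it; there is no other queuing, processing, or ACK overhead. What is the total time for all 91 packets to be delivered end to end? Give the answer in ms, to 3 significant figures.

1.70 ms

Per-hop transmission t_tx = L/R = 4608/255000000 = 0.0180706 ms.
Per-hop propagation t_prop = 9.11/300000000 = 3.03667e-05 ms.
Pipeline fill: first packet needs 4·t_tx to clear all hops; remaining 90 packets each add one t_tx.
Total = (4+91-1)·t_tx + 4·t_prop = 94·0.0180706 + 4·3.03667e-05 = 1.70 ms.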